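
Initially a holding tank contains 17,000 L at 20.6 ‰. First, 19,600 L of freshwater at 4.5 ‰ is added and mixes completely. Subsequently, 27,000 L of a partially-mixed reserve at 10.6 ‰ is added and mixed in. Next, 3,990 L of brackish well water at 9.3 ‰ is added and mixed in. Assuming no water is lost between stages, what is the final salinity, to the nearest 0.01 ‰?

Total salt / total volume:
Initial salt = 17,000×20.6 = 350,200
After stage 1: salt = 350,200 + 19,600×4.5 = 438,400; volume = 36,600 L; S = 11.978 ‰
After stage 2: salt = 438,400 + 27,000×10.6 = 724,600; volume = 63,600 L; S = 11.393 ‰
After stage 3: salt = 724,600 + 3,990×9.3 = 761,707; volume = 67,590 L
S = 761,707 / 67,590 = 11.2695 ‰

11.27 ‰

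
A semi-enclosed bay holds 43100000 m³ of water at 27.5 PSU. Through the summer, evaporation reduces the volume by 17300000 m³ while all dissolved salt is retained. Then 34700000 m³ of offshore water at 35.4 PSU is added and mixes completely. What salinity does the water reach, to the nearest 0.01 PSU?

39.89 PSU

After evaporation: salt = 43,100,000×27.5 = 1,185,250,000; volume = 43,100,000 − 17,300,000 = 25,800,000 m³
After mixing: salt = 1,185,250,000 + 34,700,000×35.4 = 2,413,630,000; volume = 25,800,000 + 34,700,000 = 60,500,000 m³
S = 2,413,630,000 / 60,500,000 = 39.8947 PSU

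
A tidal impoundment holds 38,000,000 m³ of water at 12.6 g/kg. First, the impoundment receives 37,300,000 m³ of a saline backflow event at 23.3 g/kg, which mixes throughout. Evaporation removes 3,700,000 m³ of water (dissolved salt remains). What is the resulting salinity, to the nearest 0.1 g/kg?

18.8 g/kg

After mixing: salt = 38,000,000×12.6 + 37,300,000×23.3 = 1,347,890,000; volume = 75,300,000 m³
After evaporation: salt unchanged = 1,347,890,000; volume = 75,300,000 − 3,700,000 = 71,600,000 m³
S = 1,347,890,000 / 71,600,000 = 18.8253 g/kg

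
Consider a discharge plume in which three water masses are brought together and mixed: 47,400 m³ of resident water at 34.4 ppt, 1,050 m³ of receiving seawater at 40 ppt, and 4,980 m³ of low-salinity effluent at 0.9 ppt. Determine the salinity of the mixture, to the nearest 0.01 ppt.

31.39 ppt

Salt balance:
salt = 47,400×34.4 + 1,050×40 + 4,980×0.9 = 1,630,560 + 42,000 + 4,482 = 1,677,042
volume = 47,400 + 1,050 + 4,980 = 53,430 m³
S = 1,677,042 / 53,430 = 31.3876 ppt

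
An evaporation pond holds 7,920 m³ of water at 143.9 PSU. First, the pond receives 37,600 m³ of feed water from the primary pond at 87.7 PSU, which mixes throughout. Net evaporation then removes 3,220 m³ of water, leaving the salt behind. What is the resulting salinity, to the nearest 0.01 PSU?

104.90 PSU

After mixing: salt = 7,920×143.9 + 37,600×87.7 = 4,437,208; volume = 45,520 m³
After evaporation: salt unchanged = 4,437,208; volume = 45,520 − 3,220 = 42,300 m³
S = 4,437,208 / 42,300 = 104.8985 PSU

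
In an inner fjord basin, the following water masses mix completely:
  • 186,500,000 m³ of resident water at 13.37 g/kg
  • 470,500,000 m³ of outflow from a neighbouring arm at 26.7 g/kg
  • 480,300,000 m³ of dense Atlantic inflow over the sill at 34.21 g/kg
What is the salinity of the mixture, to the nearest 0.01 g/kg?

By conservation of dissolved salt,
salt = 186,500,000×13.37 + 470,500,000×26.7 + 480,300,000×34.21 = 2,493,505,000 + 12,562,350,000 + 16,431,063,000 = 31,486,918,000
volume = 186,500,000 + 470,500,000 + 480,300,000 = 1,137,300,000 m³
S = 31,486,918,000 / 1,137,300,000 = 27.6857 g/kg

27.69 g/kg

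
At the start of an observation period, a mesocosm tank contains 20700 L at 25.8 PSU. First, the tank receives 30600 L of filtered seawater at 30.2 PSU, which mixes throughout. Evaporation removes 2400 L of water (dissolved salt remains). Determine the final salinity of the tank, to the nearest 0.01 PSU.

29.82 PSU

After mixing: salt = 20,700×25.8 + 30,600×30.2 = 1,458,180; volume = 51,300 L
After evaporation: salt unchanged = 1,458,180; volume = 51,300 − 2,400 = 48,900 L
S = 1,458,180 / 48,900 = 29.8196 PSU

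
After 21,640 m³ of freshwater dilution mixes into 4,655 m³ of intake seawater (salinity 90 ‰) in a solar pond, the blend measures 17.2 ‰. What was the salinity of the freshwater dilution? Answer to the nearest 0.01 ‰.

1.54 ‰

Salt balance: 4,655×90 + 21,640×S = 26,295×17.2
418,950 + 21,640·S = 452,274
S = (452,274 − 418,950) / 21,640 = 1.5399 ‰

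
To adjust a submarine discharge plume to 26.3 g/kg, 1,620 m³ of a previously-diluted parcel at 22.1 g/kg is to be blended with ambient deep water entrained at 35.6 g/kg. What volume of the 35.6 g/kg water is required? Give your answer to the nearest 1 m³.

732 m³

Salt balance: 1,620×22.1 + V×35.6 = (1,620+V)×26.3
35,802 + 35.6V = 42,606 + 26.3V
6,804 = 9.3V
V = 731.61 m³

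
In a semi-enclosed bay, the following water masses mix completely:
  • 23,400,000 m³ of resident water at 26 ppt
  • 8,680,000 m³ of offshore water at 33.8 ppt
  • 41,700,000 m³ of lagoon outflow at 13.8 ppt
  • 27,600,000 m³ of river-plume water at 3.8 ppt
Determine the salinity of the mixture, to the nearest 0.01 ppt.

Mass of salt is conserved:
salt = 23,400,000×26 + 8,680,000×33.8 + 41,700,000×13.8 + 27,600,000×3.8 = 608,400,000 + 293,384,000 + 575,460,000 + 104,880,000 = 1,582,124,000
volume = 23,400,000 + 8,680,000 + 41,700,000 + 27,600,000 = 101,380,000 m³
S = 1,582,124,000 / 101,380,000 = 15.6059 ppt

15.61 ppt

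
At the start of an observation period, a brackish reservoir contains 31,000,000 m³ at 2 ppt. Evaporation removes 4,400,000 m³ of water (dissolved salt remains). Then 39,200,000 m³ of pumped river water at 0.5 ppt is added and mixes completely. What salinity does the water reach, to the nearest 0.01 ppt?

1.24 ppt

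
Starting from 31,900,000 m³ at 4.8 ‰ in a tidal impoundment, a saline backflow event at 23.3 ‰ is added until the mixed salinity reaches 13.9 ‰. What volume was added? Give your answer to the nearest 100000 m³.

Salt balance: 31,900,000×4.8 + V×23.3 = (31,900,000+V)×13.9
153,120,000 + 23.3V = 443,410,000 + 13.9V
290,290,000 = 9.4V
V = 30,881,914.89 m³

30900000 m³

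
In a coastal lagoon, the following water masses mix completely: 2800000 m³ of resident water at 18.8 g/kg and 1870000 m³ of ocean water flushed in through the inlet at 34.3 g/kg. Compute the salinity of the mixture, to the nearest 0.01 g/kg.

Salt balance:
salt = 2,800,000×18.8 + 1,870,000×34.3 = 52,640,000 + 64,141,000 = 116,781,000
volume = 2,800,000 + 1,870,000 = 4,670,000 m³
S = 116,781,000 / 4,670,000 = 25.0066 g/kg

25.01 g/kg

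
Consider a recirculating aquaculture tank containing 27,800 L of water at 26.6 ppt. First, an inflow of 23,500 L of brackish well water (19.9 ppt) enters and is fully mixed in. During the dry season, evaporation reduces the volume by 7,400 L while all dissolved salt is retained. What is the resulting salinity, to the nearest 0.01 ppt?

27.50 ppt

After mixing: salt = 27,800×26.6 + 23,500×19.9 = 1,207,130; volume = 51,300 L
After evaporation: salt unchanged = 1,207,130; volume = 51,300 − 7,400 = 43,900 L
S = 1,207,130 / 43,900 = 27.4973 ppt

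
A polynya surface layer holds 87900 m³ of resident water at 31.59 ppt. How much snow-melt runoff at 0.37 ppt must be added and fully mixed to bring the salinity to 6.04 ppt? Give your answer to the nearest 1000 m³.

Salt balance: 87,900×31.59 + V×0.37 = (87,900+V)×6.04
2,776,761 + 0.37V = 530,916 + 6.04V
2,245,845 = 5.67V
V = 396,092.59 m³

396000 m³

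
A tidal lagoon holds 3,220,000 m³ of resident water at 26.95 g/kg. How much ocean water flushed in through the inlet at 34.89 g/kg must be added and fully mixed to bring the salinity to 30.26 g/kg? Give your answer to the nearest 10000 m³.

2300000 m³

Salt balance: 3,220,000×26.95 + V×34.89 = (3,220,000+V)×30.26
86,779,000 + 34.89V = 97,437,200 + 30.26V
10,658,200 = 4.63V
V = 2,301,987.04 m³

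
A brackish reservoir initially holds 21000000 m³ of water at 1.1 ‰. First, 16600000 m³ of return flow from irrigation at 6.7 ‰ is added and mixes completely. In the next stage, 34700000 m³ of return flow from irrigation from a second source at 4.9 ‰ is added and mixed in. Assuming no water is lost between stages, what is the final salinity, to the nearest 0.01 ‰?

4.21 ‰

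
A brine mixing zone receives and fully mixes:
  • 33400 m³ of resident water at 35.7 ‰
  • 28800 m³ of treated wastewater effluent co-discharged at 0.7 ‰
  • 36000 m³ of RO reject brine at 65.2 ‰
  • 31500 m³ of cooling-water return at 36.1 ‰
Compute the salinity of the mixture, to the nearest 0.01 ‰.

Weighted by volume,
salt = 33,400×35.7 + 28,800×0.7 + 36,000×65.2 + 31,500×36.1 = 1,192,380 + 20,160 + 2,347,200 + 1,137,150 = 4,696,890
volume = 33,400 + 28,800 + 36,000 + 31,500 = 129,700 m³
S = 4,696,890 / 129,700 = 36.2135 ‰

36.21 ‰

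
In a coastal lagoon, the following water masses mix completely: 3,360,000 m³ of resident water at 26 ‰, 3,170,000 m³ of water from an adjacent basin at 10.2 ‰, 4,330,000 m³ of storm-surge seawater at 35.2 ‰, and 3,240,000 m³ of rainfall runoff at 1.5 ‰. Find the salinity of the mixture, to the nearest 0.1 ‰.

19.6 ‰

Mass of salt is conserved:
salt = 3,360,000×26 + 3,170,000×10.2 + 4,330,000×35.2 + 3,240,000×1.5 = 87,360,000 + 32,334,000 + 152,416,000 + 4,860,000 = 276,970,000
volume = 3,360,000 + 3,170,000 + 4,330,000 + 3,240,000 = 14,100,000 m³
S = 276,970,000 / 14,100,000 = 19.643 ‰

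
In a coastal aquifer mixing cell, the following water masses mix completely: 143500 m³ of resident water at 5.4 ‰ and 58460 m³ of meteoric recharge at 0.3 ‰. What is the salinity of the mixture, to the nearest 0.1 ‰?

3.9 ‰

Weighted by volume,
salt = 143,500×5.4 + 58,460×0.3 = 774,900 + 17,538 = 792,438
volume = 143,500 + 58,460 = 201,960 m³
S = 792,438 / 201,960 = 3.924 ‰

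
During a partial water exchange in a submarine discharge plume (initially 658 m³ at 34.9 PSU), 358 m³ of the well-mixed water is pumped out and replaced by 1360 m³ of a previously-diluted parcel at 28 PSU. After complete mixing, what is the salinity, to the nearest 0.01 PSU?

Remaining after removal: 300 m³ at 34.9 PSU (salt = 10,470)
After addition: salt = 10,470 + 1,360×28 = 48,550; volume = 1,660 m³
S = 48,550 / 1,660 = 29.247 PSU

29.25 PSU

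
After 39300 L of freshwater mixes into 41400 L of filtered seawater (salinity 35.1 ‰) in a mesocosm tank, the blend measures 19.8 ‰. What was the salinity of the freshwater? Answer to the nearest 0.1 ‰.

Salt balance: 41,400×35.1 + 39,300×S = 80,700×19.8
1,453,140 + 39,300·S = 1,597,860
S = (1,597,860 − 1,453,140) / 39,300 = 3.6824 ‰

3.7 ‰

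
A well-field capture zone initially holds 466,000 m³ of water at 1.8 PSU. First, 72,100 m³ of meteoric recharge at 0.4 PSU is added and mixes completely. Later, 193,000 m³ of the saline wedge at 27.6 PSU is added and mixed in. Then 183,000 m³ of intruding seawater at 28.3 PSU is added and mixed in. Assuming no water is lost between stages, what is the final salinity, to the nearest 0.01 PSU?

Conserving salt mass:
Initial salt = 466,000×1.8 = 838,800
After stage 1: salt = 838,800 + 72,100×0.4 = 867,640; volume = 538,100 m³; S = 1.612 PSU
After stage 2: salt = 867,640 + 193,000×27.6 = 6,194,440; volume = 731,100 m³; S = 8.473 PSU
After stage 3: salt = 6,194,440 + 183,000×28.3 = 11,373,340; volume = 914,100 m³
S = 11,373,340 / 914,100 = 12.4421 PSU

12.44 PSU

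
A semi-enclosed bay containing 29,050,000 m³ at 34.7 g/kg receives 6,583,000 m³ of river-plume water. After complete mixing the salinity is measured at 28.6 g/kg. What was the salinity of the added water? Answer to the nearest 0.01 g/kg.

Salt balance: 29,050,000×34.7 + 6,583,000×S = 35,633,000×28.6
1,008,035,000 + 6,583,000·S = 1,019,103,800
S = (1,019,103,800 − 1,008,035,000) / 6,583,000 = 1.6814 g/kg

1.68 g/kg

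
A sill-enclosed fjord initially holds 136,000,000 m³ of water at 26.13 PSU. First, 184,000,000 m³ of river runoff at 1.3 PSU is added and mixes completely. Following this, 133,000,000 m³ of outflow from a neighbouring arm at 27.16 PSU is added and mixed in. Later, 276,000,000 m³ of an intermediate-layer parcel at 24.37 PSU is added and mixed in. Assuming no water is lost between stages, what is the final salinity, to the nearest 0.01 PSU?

19.38 PSU

Mass of salt is conserved:
Initial salt = 136,000,000×26.13 = 3,553,680,000
After stage 1: salt = 3,553,680,000 + 184,000,000×1.3 = 3,792,880,000; volume = 320,000,000 m³; S = 11.853 PSU
After stage 2: salt = 3,792,880,000 + 133,000,000×27.16 = 7,405,160,000; volume = 453,000,000 m³; S = 16.347 PSU
After stage 3: salt = 7,405,160,000 + 276,000,000×24.37 = 14,131,280,000; volume = 729,000,000 m³
S = 14,131,280,000 / 729,000,000 = 19.3845 PSU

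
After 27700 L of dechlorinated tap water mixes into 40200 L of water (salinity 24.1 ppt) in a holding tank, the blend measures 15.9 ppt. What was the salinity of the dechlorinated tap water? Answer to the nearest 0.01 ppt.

4.00 ppt

Salt balance: 40,200×24.1 + 27,700×S = 67,900×15.9
968,820 + 27,700·S = 1,079,610
S = (1,079,610 − 968,820) / 27,700 = 3.9996 ppt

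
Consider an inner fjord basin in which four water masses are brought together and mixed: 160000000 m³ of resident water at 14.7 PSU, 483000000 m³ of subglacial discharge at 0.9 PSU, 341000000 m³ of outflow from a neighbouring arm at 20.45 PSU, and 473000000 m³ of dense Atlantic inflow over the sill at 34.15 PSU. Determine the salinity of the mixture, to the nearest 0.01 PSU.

Conserving salt mass:
salt = 160,000,000×14.7 + 483,000,000×0.9 + 341,000,000×20.45 + 473,000,000×34.15 = 2,352,000,000 + 434,700,000 + 6,973,450,000 + 16,152,950,000 = 25,913,100,000
volume = 160,000,000 + 483,000,000 + 341,000,000 + 473,000,000 = 1,457,000,000 m³
S = 25,913,100,000 / 1,457,000,000 = 17.7852 PSU

17.79 PSU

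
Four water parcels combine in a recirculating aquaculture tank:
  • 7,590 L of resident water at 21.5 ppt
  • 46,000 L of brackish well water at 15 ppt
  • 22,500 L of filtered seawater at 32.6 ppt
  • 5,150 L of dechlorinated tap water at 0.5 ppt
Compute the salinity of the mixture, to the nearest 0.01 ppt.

19.56 ppt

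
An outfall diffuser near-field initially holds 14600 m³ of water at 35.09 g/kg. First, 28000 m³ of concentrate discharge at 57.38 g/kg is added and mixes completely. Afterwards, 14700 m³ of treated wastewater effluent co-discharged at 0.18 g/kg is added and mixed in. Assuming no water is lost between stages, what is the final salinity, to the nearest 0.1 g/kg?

37.0 g/kg

Total salt / total volume:
Initial salt = 14,600×35.09 = 512,314
After stage 1: salt = 512,314 + 28,000×57.38 = 2,118,954; volume = 42,600 m³; S = 49.741 g/kg
After stage 2: salt = 2,118,954 + 14,700×0.18 = 2,121,600; volume = 57,300 m³
S = 2,121,600 / 57,300 = 37.0262 g/kg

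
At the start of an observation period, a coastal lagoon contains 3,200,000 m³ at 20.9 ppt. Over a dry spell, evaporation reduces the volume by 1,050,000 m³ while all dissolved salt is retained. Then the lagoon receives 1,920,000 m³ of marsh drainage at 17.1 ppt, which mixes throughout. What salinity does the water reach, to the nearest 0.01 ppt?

24.50 ppt

After evaporation: salt = 3,200,000×20.9 = 66,880,000; volume = 3,200,000 − 1,050,000 = 2,150,000 m³
After mixing: salt = 66,880,000 + 1,920,000×17.1 = 99,712,000; volume = 2,150,000 + 1,920,000 = 4,070,000 m³
S = 99,712,000 / 4,070,000 = 24.4993 ppt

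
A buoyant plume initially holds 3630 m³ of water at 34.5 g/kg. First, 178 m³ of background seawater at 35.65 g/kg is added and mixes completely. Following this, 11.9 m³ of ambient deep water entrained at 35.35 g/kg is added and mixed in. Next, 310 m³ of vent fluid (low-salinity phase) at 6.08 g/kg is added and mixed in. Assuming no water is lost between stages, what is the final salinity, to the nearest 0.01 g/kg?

32.42 g/kg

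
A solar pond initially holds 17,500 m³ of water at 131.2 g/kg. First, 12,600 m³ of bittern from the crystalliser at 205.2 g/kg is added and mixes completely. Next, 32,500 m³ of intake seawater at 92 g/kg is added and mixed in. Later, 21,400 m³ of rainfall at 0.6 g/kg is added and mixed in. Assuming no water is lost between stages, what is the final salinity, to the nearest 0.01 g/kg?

By conservation of dissolved salt,
Initial salt = 17,500×131.2 = 2,296,000
After stage 1: salt = 2,296,000 + 12,600×205.2 = 4,881,520; volume = 30,100 m³; S = 162.177 g/kg
After stage 2: salt = 4,881,520 + 32,500×92 = 7,871,520; volume = 62,600 m³; S = 125.743 g/kg
After stage 3: salt = 7,871,520 + 21,400×0.6 = 7,884,360; volume = 84,000 m³
S = 7,884,360 / 84,000 = 93.8614 g/kg

93.86 g/kg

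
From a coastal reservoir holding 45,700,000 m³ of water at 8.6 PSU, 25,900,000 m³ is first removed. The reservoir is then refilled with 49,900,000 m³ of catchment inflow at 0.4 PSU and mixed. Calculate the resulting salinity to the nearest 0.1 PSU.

2.7 PSU

Remaining after removal: 19,800,000 m³ at 8.6 PSU (salt = 170,280,000)
After addition: salt = 170,280,000 + 49,900,000×0.4 = 190,240,000; volume = 69,700,000 m³
S = 190,240,000 / 69,700,000 = 2.7294 PSU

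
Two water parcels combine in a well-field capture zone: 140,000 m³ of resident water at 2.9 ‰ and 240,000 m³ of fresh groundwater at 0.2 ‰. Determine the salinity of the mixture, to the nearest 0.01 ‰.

Conserving salt mass:
salt = 140,000×2.9 + 240,000×0.2 = 406,000 + 48,000 = 454,000
volume = 140,000 + 240,000 = 380,000 m³
S = 454,000 / 380,000 = 1.1947 ‰

1.19 ‰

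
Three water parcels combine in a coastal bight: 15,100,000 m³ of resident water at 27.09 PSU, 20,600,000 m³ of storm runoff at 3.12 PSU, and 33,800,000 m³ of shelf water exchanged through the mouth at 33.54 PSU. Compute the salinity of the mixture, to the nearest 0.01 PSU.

23.12 PSU

Total salt / total volume:
salt = 15,100,000×27.09 + 20,600,000×3.12 + 33,800,000×33.54 = 409,059,000 + 64,272,000 + 1,133,652,000 = 1,606,983,000
volume = 15,100,000 + 20,600,000 + 33,800,000 = 69,500,000 m³
S = 1,606,983,000 / 69,500,000 = 23.1221 PSU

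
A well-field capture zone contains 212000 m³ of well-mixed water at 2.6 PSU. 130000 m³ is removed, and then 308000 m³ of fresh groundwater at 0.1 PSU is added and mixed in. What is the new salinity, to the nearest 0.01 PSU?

0.63 PSU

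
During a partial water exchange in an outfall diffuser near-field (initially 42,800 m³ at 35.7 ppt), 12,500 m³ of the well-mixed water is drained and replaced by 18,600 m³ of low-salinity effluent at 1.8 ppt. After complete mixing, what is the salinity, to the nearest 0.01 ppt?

Remaining after removal: 30,300 m³ at 35.7 ppt (salt = 1,081,710)
After addition: salt = 1,081,710 + 18,600×1.8 = 1,115,190; volume = 48,900 m³
S = 1,115,190 / 48,900 = 22.8055 ppt

22.81 ppt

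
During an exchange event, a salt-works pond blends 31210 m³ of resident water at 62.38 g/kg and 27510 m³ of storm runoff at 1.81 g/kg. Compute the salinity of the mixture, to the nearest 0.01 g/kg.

Total salt / total volume:
salt = 31,210×62.38 + 27,510×1.81 = 1,946,879.8 + 49,793.1 = 1,996,672.9
volume = 31,210 + 27,510 = 58,720 m³
S = 1,996,672.9 / 58,720 = 34.0033 g/kg

34.00 g/kg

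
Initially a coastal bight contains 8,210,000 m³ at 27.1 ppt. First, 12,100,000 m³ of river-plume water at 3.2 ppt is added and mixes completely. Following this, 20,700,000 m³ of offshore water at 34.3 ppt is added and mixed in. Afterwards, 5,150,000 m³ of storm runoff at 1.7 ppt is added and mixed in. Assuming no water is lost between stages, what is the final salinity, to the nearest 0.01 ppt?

Total salt / total volume:
Initial salt = 8,210,000×27.1 = 222,491,000
After stage 1: salt = 222,491,000 + 12,100,000×3.2 = 261,211,000; volume = 20,310,000 m³; S = 12.861 ppt
After stage 2: salt = 261,211,000 + 20,700,000×34.3 = 971,221,000; volume = 41,010,000 m³; S = 23.683 ppt
After stage 3: salt = 971,221,000 + 5,150,000×1.7 = 979,976,000; volume = 46,160,000 m³
S = 979,976,000 / 46,160,000 = 21.23 ppt

21.23 ppt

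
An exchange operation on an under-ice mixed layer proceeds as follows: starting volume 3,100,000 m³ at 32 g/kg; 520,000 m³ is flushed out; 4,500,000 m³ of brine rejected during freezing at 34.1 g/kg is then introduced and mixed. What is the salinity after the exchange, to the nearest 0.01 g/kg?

33.33 g/kg

Remaining after removal: 2,580,000 m³ at 32 g/kg (salt = 82,560,000)
After addition: salt = 82,560,000 + 4,500,000×34.1 = 236,010,000; volume = 7,080,000 m³
S = 236,010,000 / 7,080,000 = 33.3347 g/kg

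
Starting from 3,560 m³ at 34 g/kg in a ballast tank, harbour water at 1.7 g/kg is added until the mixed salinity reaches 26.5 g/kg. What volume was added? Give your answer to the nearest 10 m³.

Salt balance: 3,560×34 + V×1.7 = (3,560+V)×26.5
121,040 + 1.7V = 94,340 + 26.5V
26,700 = 24.8V
V = 1,076.61 m³

1080 m³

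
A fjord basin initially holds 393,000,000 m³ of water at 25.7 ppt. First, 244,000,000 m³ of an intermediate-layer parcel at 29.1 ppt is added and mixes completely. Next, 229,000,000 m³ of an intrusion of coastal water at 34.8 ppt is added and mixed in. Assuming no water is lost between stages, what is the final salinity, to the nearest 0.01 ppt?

29.06 ppt

Salt balance:
Initial salt = 393,000,000×25.7 = 10,100,100,000
After stage 1: salt = 10,100,100,000 + 244,000,000×29.1 = 17,200,500,000; volume = 637,000,000 m³; S = 27.002 ppt
After stage 2: salt = 17,200,500,000 + 229,000,000×34.8 = 25,169,700,000; volume = 866,000,000 m³
S = 25,169,700,000 / 866,000,000 = 29.0643 ppt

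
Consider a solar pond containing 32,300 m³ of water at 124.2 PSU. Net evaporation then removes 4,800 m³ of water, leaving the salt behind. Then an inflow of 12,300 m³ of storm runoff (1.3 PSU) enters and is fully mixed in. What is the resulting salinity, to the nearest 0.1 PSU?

After evaporation: salt = 32,300×124.2 = 4,011,660; volume = 32,300 − 4,800 = 27,500 m³
After mixing: salt = 4,011,660 + 12,300×1.3 = 4,027,650; volume = 27,500 + 12,300 = 39,800 m³
S = 4,027,650 / 39,800 = 101.1972 PSU

101.2 PSU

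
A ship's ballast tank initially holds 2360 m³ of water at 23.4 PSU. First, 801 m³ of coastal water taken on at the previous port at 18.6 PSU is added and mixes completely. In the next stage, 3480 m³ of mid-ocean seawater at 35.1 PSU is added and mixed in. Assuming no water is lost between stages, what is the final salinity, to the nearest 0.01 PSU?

Salt balance:
Initial salt = 2,360×23.4 = 55,224
After stage 1: salt = 55,224 + 801×18.6 = 70,122.6; volume = 3,161 m³; S = 22.184 PSU
After stage 2: salt = 70,122.6 + 3,480×35.1 = 192,270.6; volume = 6,641 m³
S = 192,270.6 / 6,641 = 28.9521 PSU

28.95 PSU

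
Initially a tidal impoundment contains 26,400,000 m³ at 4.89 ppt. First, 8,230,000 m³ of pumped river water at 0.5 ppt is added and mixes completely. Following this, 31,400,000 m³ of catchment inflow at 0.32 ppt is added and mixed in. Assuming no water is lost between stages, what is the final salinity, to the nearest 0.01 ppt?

2.17 ppt

Mass of salt is conserved:
Initial salt = 26,400,000×4.89 = 129,096,000
After stage 1: salt = 129,096,000 + 8,230,000×0.5 = 133,211,000; volume = 34,630,000 m³; S = 3.847 ppt
After stage 2: salt = 133,211,000 + 31,400,000×0.32 = 143,259,000; volume = 66,030,000 m³
S = 143,259,000 / 66,030,000 = 2.1696 ppt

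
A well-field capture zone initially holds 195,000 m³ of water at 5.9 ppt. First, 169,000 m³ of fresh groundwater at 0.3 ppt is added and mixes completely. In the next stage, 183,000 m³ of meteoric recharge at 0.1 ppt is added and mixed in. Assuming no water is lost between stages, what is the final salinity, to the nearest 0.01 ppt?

2.23 ppt

Weighted by volume,
Initial salt = 195,000×5.9 = 1,150,500
After stage 1: salt = 1,150,500 + 169,000×0.3 = 1,201,200; volume = 364,000 m³; S = 3.3 ppt
After stage 2: salt = 1,201,200 + 183,000×0.1 = 1,219,500; volume = 547,000 m³
S = 1,219,500 / 547,000 = 2.2294 ppt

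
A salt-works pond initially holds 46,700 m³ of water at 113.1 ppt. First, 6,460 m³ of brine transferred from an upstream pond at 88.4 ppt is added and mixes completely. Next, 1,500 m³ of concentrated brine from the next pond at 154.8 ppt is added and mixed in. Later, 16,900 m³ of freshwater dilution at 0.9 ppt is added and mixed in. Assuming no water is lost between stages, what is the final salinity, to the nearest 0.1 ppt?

85.2 ppt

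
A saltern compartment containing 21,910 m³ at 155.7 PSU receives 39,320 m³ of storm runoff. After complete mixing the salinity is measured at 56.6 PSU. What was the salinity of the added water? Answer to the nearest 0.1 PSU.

1.4 PSU

Salt balance: 21,910×155.7 + 39,320×S = 61,230×56.6
3,411,387 + 39,320·S = 3,465,618
S = (3,465,618 − 3,411,387) / 39,320 = 1.3792 PSU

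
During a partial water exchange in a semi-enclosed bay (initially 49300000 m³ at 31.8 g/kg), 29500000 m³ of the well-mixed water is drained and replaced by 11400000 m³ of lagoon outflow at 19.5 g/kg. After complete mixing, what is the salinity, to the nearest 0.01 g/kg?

27.31 g/kg

Remaining after removal: 19,800,000 m³ at 31.8 g/kg (salt = 629,640,000)
After addition: salt = 629,640,000 + 11,400,000×19.5 = 851,940,000; volume = 31,200,000 m³
S = 851,940,000 / 31,200,000 = 27.3058 g/kg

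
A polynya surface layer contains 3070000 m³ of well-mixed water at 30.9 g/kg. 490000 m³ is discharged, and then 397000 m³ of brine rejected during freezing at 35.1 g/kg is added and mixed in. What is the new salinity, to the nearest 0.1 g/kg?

31.5 g/kg

Remaining after removal: 2,580,000 m³ at 30.9 g/kg (salt = 79,722,000)
After addition: salt = 79,722,000 + 397,000×35.1 = 93,656,700; volume = 2,977,000 m³
S = 93,656,700 / 2,977,000 = 31.4601 g/kg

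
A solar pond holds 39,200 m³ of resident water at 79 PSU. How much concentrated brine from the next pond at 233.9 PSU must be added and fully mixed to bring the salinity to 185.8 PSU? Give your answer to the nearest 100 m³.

Salt balance: 39,200×79 + V×233.9 = (39,200+V)×185.8
3,096,800 + 233.9V = 7,283,360 + 185.8V
4,186,560 = 48.1V
V = 87,038.67 m³

87000 m³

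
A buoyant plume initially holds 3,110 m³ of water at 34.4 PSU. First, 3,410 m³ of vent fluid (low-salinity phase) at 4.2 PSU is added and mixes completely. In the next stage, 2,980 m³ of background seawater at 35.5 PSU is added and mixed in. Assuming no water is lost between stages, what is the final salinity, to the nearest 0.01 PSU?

23.90 PSU

Weighted by volume,
Initial salt = 3,110×34.4 = 106,984
After stage 1: salt = 106,984 + 3,410×4.2 = 121,306; volume = 6,520 m³; S = 18.605 PSU
After stage 2: salt = 121,306 + 2,980×35.5 = 227,096; volume = 9,500 m³
S = 227,096 / 9,500 = 23.9048 PSU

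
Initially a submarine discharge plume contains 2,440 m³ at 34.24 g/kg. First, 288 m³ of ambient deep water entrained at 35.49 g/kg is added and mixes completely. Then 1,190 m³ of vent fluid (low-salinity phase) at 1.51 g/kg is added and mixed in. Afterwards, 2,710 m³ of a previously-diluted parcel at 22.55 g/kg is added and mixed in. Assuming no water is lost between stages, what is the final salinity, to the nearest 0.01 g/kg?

Salt balance:
Initial salt = 2,440×34.24 = 83,545.6
After stage 1: salt = 83,545.6 + 288×35.49 = 93,766.72; volume = 2,728 m³; S = 34.372 g/kg
After stage 2: salt = 93,766.72 + 1,190×1.51 = 95,563.62; volume = 3,918 m³; S = 24.391 g/kg
After stage 3: salt = 95,563.62 + 2,710×22.55 = 156,674.12; volume = 6,628 m³
S = 156,674.12 / 6,628 = 23.6382 g/kg

23.64 g/kg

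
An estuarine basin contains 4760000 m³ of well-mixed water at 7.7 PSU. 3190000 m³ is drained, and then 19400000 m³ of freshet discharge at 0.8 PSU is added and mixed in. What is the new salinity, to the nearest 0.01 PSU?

1.32 PSU

Remaining after removal: 1,570,000 m³ at 7.7 PSU (salt = 12,089,000)
After addition: salt = 12,089,000 + 19,400,000×0.8 = 27,609,000; volume = 20,970,000 m³
S = 27,609,000 / 20,970,000 = 1.3166 PSU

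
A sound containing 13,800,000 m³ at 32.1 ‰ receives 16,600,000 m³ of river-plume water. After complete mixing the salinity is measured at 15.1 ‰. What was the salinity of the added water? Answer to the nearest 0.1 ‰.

Salt balance: 13,800,000×32.1 + 16,600,000×S = 30,400,000×15.1
442,980,000 + 16,600,000·S = 459,040,000
S = (459,040,000 − 442,980,000) / 16,600,000 = 0.9675 ‰

1.0 ‰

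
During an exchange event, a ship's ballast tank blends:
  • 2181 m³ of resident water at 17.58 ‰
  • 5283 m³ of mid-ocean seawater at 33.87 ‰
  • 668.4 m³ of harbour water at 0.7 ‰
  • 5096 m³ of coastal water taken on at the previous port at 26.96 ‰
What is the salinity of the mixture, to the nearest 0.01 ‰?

By conservation of dissolved salt,
salt = 2,181×17.58 + 5,283×33.87 + 668.4×0.7 + 5,096×26.96 = 38,341.98 + 178,935.21 + 467.88 + 137,388.16 = 355,133.23
volume = 2,181 + 5,283 + 668.4 + 5,096 = 13,228.4 m³
S = 355,133.23 / 13,228.4 = 26.8463 ‰

26.85 ‰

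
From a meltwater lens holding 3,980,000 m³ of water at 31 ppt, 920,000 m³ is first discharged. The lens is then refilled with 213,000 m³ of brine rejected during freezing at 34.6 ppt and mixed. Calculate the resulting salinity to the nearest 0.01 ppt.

31.23 ppt

Remaining after removal: 3,060,000 m³ at 31 ppt (salt = 94,860,000)
After addition: salt = 94,860,000 + 213,000×34.6 = 102,229,800; volume = 3,273,000 m³
S = 102,229,800 / 3,273,000 = 31.2343 ppt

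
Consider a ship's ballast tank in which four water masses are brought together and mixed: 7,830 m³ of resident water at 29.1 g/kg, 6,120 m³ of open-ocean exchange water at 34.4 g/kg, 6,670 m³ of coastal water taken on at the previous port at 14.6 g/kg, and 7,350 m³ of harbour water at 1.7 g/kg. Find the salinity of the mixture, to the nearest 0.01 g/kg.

19.60 g/kg

Mass of salt is conserved:
salt = 7,830×29.1 + 6,120×34.4 + 6,670×14.6 + 7,350×1.7 = 227,853 + 210,528 + 97,382 + 12,495 = 548,258
volume = 7,830 + 6,120 + 6,670 + 7,350 = 27,970 m³
S = 548,258 / 27,970 = 19.6016 g/kg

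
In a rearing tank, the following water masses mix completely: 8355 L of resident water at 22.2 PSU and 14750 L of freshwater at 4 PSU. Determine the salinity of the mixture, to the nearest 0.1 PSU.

10.6 PSU

Salt balance:
salt = 8,355×22.2 + 14,750×4 = 185,481 + 59,000 = 244,481
volume = 8,355 + 14,750 = 23,105 L
S = 244,481 / 23,105 = 10.581 PSU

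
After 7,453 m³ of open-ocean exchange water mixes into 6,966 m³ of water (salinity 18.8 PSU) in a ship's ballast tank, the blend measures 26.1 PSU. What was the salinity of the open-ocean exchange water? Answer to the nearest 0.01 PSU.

Salt balance: 6,966×18.8 + 7,453×S = 14,419×26.1
130,960.8 + 7,453·S = 376,335.9
S = (376,335.9 − 130,960.8) / 7,453 = 32.923 PSU

32.92 PSU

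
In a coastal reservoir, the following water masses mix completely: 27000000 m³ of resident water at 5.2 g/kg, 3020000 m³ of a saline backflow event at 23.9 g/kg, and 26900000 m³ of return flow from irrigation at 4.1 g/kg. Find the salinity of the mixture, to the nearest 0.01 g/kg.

Conserving salt mass:
salt = 27,000,000×5.2 + 3,020,000×23.9 + 26,900,000×4.1 = 140,400,000 + 72,178,000 + 110,290,000 = 322,868,000
volume = 27,000,000 + 3,020,000 + 26,900,000 = 56,920,000 m³
S = 322,868,000 / 56,920,000 = 5.6723 g/kg

5.67 g/kg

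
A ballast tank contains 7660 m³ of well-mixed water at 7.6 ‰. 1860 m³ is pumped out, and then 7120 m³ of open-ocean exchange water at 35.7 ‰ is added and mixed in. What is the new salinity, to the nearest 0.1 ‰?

Remaining after removal: 5,800 m³ at 7.6 ‰ (salt = 44,080)
After addition: salt = 44,080 + 7,120×35.7 = 298,264; volume = 12,920 m³
S = 298,264 / 12,920 = 23.0854 ‰

23.1 ‰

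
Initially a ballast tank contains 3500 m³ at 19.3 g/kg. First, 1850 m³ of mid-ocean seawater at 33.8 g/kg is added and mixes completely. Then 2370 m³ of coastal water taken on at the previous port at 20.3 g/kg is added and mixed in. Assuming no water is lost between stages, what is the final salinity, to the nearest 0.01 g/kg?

Weighted by volume,
Initial salt = 3,500×19.3 = 67,550
After stage 1: salt = 67,550 + 1,850×33.8 = 130,080; volume = 5,350 m³; S = 24.314 g/kg
After stage 2: salt = 130,080 + 2,370×20.3 = 178,191; volume = 7,720 m³
S = 178,191 / 7,720 = 23.0817 g/kg

23.08 g/kg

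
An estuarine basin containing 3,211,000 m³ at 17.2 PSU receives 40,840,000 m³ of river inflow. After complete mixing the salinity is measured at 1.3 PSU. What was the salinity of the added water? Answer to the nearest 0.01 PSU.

0.05 PSU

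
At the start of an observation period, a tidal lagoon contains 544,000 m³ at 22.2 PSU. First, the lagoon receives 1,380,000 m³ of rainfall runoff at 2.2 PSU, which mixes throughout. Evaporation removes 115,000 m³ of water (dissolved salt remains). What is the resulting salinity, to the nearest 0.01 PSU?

After mixing: salt = 544,000×22.2 + 1,380,000×2.2 = 15,112,800; volume = 1,924,000 m³
After evaporation: salt unchanged = 15,112,800; volume = 1,924,000 − 115,000 = 1,809,000 m³
S = 15,112,800 / 1,809,000 = 8.3542 PSU

8.35 PSU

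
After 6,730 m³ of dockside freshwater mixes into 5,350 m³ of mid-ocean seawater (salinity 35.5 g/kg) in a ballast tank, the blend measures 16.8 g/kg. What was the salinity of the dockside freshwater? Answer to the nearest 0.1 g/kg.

1.9 g/kg

Salt balance: 5,350×35.5 + 6,730×S = 12,080×16.8
189,925 + 6,730·S = 202,944
S = (202,944 − 189,925) / 6,730 = 1.9345 g/kg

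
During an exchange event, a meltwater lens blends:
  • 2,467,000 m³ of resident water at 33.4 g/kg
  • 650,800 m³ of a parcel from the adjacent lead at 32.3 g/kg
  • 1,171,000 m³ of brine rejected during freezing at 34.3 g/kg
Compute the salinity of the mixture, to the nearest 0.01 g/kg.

Total salt / total volume:
salt = 2,467,000×33.4 + 650,800×32.3 + 1,171,000×34.3 = 82,397,800 + 21,020,840 + 40,165,300 = 143,583,940
volume = 2,467,000 + 650,800 + 1,171,000 = 4,288,800 m³
S = 143,583,940 / 4,288,800 = 33.4788 g/kg

33.48 g/kg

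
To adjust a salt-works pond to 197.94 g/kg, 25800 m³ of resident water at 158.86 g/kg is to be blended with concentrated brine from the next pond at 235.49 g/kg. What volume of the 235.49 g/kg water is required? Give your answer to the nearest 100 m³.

26900 m³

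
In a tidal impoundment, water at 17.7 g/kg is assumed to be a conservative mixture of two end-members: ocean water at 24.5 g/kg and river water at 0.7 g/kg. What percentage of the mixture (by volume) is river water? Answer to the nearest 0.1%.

28.6%

Let f be the freshwater fraction. Salt balance per unit volume:
f×0.7 + (1−f)×24.5 = 17.7
f = (24.5 − 17.7) / (24.5 − 0.7) = 6.8/23.8 = 0.2857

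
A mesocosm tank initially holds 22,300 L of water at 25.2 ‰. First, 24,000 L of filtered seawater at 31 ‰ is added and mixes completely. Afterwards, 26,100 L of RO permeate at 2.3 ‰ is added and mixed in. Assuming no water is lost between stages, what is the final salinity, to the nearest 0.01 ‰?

By conservation of dissolved salt,
Initial salt = 22,300×25.2 = 561,960
After stage 1: salt = 561,960 + 24,000×31 = 1,305,960; volume = 46,300 L; S = 28.206 ‰
After stage 2: salt = 1,305,960 + 26,100×2.3 = 1,365,990; volume = 72,400 L
S = 1,365,990 / 72,400 = 18.8673 ‰

18.87 ‰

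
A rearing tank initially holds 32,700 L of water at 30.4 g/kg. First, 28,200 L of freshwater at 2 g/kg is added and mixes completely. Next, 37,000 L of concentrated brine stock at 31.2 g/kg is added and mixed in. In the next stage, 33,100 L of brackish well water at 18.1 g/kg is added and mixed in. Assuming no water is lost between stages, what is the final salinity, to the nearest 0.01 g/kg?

21.40 g/kg

Total salt / total volume:
Initial salt = 32,700×30.4 = 994,080
After stage 1: salt = 994,080 + 28,200×2 = 1,050,480; volume = 60,900 L; S = 17.249 g/kg
After stage 2: salt = 1,050,480 + 37,000×31.2 = 2,204,880; volume = 97,900 L; S = 22.522 g/kg
After stage 3: salt = 2,204,880 + 33,100×18.1 = 2,803,990; volume = 131,000 L
S = 2,803,990 / 131,000 = 21.4045 g/kg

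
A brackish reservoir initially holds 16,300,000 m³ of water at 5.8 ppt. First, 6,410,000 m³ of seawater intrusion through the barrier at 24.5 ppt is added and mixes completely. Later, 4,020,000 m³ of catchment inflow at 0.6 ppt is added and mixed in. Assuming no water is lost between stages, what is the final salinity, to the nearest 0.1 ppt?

Conserving salt mass:
Initial salt = 16,300,000×5.8 = 94,540,000
After stage 1: salt = 94,540,000 + 6,410,000×24.5 = 251,585,000; volume = 22,710,000 m³; S = 11.078 ppt
After stage 2: salt = 251,585,000 + 4,020,000×0.6 = 253,997,000; volume = 26,730,000 m³
S = 253,997,000 / 26,730,000 = 9.5023 ppt

9.5 ppt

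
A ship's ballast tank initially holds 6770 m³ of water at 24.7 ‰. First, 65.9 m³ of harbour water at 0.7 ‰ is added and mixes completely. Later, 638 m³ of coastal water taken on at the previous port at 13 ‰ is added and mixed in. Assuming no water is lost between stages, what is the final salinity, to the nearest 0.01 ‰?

Conserving salt mass:
Initial salt = 6,770×24.7 = 167,219
After stage 1: salt = 167,219 + 65.9×0.7 = 167,265.13; volume = 6,835.9 m³; S = 24.469 ‰
After stage 2: salt = 167,265.13 + 638×13 = 175,559.13; volume = 7,473.9 m³
S = 175,559.13 / 7,473.9 = 23.4896 ‰

23.49 ‰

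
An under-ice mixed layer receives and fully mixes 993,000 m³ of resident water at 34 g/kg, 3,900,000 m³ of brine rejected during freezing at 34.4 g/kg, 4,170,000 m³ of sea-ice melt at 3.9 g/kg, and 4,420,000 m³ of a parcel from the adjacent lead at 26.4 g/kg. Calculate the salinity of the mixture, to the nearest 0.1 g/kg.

22.3 g/kg

Conserving salt mass:
salt = 993,000×34 + 3,900,000×34.4 + 4,170,000×3.9 + 4,420,000×26.4 = 33,762,000 + 134,160,000 + 16,263,000 + 116,688,000 = 300,873,000
volume = 993,000 + 3,900,000 + 4,170,000 + 4,420,000 = 13,483,000 m³
S = 300,873,000 / 13,483,000 = 22.315 g/kg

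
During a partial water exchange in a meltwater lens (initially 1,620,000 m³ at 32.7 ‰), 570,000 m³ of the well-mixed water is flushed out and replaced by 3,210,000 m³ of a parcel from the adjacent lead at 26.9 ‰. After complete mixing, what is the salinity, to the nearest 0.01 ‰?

28.33 ‰

Remaining after removal: 1,050,000 m³ at 32.7 ‰ (salt = 34,335,000)
After addition: salt = 34,335,000 + 3,210,000×26.9 = 120,684,000; volume = 4,260,000 m³
S = 120,684,000 / 4,260,000 = 28.3296 ‰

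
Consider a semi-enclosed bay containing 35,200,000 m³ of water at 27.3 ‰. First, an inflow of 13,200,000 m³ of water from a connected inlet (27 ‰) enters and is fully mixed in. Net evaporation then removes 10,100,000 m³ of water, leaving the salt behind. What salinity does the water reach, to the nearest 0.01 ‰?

34.40 ‰

After mixing: salt = 35,200,000×27.3 + 13,200,000×27 = 1,317,360,000; volume = 48,400,000 m³
After evaporation: salt unchanged = 1,317,360,000; volume = 48,400,000 − 10,100,000 = 38,300,000 m³
S = 1,317,360,000 / 38,300,000 = 34.3958 ‰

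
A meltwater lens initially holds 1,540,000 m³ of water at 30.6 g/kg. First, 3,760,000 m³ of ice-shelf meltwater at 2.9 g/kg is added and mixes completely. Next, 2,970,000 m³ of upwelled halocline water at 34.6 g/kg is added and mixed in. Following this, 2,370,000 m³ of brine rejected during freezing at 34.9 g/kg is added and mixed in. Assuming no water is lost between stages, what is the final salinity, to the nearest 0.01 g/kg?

22.89 g/kg

Total salt / total volume:
Initial salt = 1,540,000×30.6 = 47,124,000
After stage 1: salt = 47,124,000 + 3,760,000×2.9 = 58,028,000; volume = 5,300,000 m³; S = 10.949 g/kg
After stage 2: salt = 58,028,000 + 2,970,000×34.6 = 160,790,000; volume = 8,270,000 m³; S = 19.443 g/kg
After stage 3: salt = 160,790,000 + 2,370,000×34.9 = 243,503,000; volume = 10,640,000 m³
S = 243,503,000 / 10,640,000 = 22.8856 g/kg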